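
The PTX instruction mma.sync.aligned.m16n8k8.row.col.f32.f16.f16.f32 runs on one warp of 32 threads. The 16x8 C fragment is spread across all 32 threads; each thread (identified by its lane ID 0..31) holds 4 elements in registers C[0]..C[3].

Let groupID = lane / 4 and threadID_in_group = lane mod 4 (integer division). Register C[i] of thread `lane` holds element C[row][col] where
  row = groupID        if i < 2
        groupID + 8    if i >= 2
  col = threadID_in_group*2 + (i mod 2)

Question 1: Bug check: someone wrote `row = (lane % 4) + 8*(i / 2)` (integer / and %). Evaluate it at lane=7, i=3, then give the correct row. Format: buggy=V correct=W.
buggy=11 correct=9

`(lane % 4) + 8*(i / 2)`[7,3]⇒11
lane 7⇒7/4=1, 7 mod 4=3
i=3  r:1+8⇒9  c:2·3+1⇒7
row: 11 vs 9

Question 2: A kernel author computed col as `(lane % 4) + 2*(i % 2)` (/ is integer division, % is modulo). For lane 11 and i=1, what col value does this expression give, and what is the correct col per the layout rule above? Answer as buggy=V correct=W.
`(lane % 4) + 2*(i % 2)`[11,1]->5
L=11->gid=11>>2=2, tid=11&3=3
[1]->row 2+0=2  col 3·2+1=7
col: 5 vs 7

buggy=5 correct=7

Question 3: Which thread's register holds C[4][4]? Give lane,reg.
18,0

r=4->g=4,rb=0  c=4->t=2,b0=0
L=4*4+2=18  i=0*2+0=0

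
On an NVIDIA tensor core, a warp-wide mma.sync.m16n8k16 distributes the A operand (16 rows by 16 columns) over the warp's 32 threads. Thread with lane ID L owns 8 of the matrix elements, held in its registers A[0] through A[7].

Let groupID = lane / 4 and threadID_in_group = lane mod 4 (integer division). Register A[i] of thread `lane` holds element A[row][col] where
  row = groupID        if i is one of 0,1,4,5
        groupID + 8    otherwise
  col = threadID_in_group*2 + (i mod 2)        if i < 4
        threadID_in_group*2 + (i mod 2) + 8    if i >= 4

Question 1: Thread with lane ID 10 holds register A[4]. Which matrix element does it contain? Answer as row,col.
2,12

lane 10⇒10/4=2, 10 mod 4=2
i=4  r:2+0⇒2  c:2·2+0+8⇒12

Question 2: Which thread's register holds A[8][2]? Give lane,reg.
r: 8->gid=0,r8=1  c: 2->c8=0,tid=1,i&1=0
L=0*4+1=1  i=0*4+1*2+0=2

1,2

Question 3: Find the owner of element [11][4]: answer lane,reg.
r: 11->gid=3,r8=1  c: 4->c8=0,tid=2,i&1=0
L=3*4+2=14  i=0*4+1*2+0=2

14,2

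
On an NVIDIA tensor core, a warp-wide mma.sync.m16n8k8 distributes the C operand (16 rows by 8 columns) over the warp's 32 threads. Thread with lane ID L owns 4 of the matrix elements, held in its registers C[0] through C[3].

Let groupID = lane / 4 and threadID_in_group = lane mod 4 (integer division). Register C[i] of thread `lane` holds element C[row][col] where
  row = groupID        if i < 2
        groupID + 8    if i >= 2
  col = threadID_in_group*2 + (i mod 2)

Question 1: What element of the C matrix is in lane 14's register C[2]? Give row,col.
14: G=3,T=2
[2] (3+8,2*2+0) = (11,4)

11,4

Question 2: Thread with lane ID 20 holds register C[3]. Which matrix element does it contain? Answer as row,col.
13,1

lane 20⇒20/4=5, 20 mod 4=0
i=3  r:5+8⇒13  c:2·0+1⇒1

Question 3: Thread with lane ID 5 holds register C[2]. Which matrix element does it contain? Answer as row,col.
9,2

lane 5→5/4=1, 5 mod 4=1
i=2  r:1+8→9  c:2·1+0→2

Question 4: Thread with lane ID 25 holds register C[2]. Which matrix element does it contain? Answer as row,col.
lane 25: gr=6 (25/4), th=1 (25%4)
i=2: r=6+8=14, c=1*2+0=2

14,2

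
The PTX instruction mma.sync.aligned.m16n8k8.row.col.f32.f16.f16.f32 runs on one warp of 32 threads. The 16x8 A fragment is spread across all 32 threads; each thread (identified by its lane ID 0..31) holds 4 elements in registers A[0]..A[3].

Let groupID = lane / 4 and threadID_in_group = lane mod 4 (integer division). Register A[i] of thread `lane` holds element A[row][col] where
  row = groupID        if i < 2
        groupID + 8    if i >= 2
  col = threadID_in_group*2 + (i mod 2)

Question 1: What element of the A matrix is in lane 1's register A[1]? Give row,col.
0,3

L=1->gid=1>>2=0, tid=1&3=1
[1]->row 0+0=0  col 1·2+1=3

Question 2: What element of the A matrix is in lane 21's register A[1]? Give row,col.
5,3

L=21⇒gr=21>>2=5, th=21&3=1
[1]⇒row 5+0=5  col 1·2+1=3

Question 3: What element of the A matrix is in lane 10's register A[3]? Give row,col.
10,5

10: g=2,t=2
[3] (2+8,2*2+1) = (10,5)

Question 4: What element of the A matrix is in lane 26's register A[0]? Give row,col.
26: gr=6,th=2
[0] (6+0,2*2+0) = (6,4)

6,4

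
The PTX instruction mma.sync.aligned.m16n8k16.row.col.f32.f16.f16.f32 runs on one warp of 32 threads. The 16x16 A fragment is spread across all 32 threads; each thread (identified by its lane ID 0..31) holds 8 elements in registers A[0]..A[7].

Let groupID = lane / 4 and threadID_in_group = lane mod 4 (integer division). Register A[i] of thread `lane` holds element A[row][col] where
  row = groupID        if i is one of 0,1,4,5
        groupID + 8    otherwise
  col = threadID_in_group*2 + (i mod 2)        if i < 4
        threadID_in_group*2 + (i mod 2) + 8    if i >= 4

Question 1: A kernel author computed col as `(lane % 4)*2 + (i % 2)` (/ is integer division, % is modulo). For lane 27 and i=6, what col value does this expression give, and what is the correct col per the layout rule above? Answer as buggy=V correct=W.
buggy=6 correct=14

`(lane % 4)*2 + (i % 2)`[27,6]=>6
L=27=>grp=27>>2=6, tig=27&3=3
[6]=>row 6+8=14  col 3·2+0+8=14
col: 6 vs 14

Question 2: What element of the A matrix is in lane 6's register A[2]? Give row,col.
lane 6⇒6/4=1, 6 mod 4=2
i=2  r:1+8⇒9  c:2·2+0+0⇒4

9,4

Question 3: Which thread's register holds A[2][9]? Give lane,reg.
8,5

r: 2->gid=2,r8=0  c: 9->c8=1,tid=0,i&1=1
L=2*4+0=8  i=1*4+0*2+1=5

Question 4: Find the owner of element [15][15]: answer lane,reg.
r=15⇒gr=7,Rb=1  c=15⇒Cb=1,th=3,odd=1
L=7*4+3=31  i=1*4+1*2+1=7

31,7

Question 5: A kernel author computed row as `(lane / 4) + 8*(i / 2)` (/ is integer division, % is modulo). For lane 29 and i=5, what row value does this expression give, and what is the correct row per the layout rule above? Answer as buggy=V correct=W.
buggy=23 correct=7

`(lane / 4) + 8*(i / 2)`[29,5]=>23
L=29=>grp=29>>2=7, tig=29&3=1
[5]=>row 7+0=7  col 1·2+1+8=11
row: 23 vs 7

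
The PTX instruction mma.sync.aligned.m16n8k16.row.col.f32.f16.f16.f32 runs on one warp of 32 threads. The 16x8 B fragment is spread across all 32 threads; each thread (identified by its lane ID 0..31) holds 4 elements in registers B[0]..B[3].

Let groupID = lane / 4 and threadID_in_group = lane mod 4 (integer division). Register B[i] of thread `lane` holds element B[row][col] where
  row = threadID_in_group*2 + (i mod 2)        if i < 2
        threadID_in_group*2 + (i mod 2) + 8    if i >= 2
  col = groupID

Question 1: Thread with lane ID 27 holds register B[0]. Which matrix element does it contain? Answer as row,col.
6,6

lane 27→27/4=6, 27 mod 4=3
i=0  r:2·3+0+0→6  c:6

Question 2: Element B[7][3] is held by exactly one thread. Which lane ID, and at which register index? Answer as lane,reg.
15,1

c=3⇒gr=3  r=7⇒Rb=0,th=3,odd=1
L=3*4+3=15  i=0*2+1=1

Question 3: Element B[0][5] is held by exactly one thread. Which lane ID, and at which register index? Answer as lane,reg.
c:5=>grp=5  r:0=>rB=0,tig=0,lo=0
L=5*4+0=20  i=0*2+0=0

20,0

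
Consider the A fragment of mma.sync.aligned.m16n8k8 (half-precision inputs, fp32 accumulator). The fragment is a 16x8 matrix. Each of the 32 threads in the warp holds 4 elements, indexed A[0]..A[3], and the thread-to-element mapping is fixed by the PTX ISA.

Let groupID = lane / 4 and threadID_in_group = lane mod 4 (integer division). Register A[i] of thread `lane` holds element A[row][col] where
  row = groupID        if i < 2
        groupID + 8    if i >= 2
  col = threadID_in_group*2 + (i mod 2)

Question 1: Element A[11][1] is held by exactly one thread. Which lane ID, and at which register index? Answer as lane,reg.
12,3

r=11⇒gr=3,Rb=1  c=1⇒th=0,odd=1
L=3*4+0=12  i=1*2+1=3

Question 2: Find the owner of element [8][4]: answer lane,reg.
2,2

r=8→G=0,rhi=1  c=4→T=2,p=0
L=0*4+2=2  i=1*2+0=2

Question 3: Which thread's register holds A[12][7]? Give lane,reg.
r=12→G=4,rhi=1  c=7→T=3,p=1
L=4*4+3=19  i=1*2+1=3

19,3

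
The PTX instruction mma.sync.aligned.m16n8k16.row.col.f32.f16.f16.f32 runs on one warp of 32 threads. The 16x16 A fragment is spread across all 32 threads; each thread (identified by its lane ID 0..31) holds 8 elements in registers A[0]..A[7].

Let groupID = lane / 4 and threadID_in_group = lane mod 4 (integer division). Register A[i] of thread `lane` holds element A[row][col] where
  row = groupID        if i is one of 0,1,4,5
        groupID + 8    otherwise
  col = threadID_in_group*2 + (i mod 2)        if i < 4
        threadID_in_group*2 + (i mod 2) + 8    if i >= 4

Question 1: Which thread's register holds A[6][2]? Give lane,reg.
r:6=>grp=6,rB=0  c:2=>cB=0,tig=1,lo=0
L=6*4+1=25  i=0*4+0*2+0=0

25,0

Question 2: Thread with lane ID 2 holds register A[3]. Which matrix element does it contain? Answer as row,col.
8,5

2: gr=0,th=2
[3] (0+8,2*2+1+0) = (8,5)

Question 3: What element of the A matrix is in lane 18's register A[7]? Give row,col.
12,13

18: g=4,t=2
[7] (4+8,2*2+1+8) = (12,13)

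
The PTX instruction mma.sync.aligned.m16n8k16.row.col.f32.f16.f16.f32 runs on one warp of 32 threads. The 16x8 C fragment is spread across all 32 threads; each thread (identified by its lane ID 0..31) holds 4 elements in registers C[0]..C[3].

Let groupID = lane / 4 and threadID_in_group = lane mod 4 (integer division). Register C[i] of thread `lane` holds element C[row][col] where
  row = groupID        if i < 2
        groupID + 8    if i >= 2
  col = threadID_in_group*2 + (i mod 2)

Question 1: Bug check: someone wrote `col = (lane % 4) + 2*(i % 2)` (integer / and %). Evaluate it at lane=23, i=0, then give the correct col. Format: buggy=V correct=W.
`(lane % 4) + 2*(i % 2)`[23,0]⇒3
23: gr=5,th=3
[0] (5+0,3*2+0) = (5,6)
col: 3 vs 6

buggy=3 correct=6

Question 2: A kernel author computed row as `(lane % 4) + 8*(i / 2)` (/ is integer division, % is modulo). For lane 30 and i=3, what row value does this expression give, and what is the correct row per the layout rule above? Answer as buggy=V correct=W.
`(lane % 4) + 8*(i / 2)`[30,3]→10
30: G=7,T=2
[3] (7+8,2*2+1) = (15,5)
row: 10 vs 15

buggy=10 correct=15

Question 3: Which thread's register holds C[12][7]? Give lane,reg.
19,3

r: 12->gid=4,r8=1  c: 7->tid=3,i&1=1
L=4*4+3=19  i=1*2+1=3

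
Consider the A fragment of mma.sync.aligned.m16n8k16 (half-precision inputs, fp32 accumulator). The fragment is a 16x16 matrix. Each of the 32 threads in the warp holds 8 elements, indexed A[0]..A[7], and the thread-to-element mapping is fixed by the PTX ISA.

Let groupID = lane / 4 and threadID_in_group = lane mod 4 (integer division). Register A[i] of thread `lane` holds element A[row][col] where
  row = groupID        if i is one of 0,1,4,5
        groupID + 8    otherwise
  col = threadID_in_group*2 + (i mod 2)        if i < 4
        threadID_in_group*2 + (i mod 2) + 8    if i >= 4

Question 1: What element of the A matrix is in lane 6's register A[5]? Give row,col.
lane 6: gid=1 (6/4), tid=2 (6%4)
i=5: r=1+0=1, c=2*2+1+8=13

1,13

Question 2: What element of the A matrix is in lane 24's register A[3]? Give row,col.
lane 24: gr=6 (24/4), th=0 (24%4)
i=3: r=6+8=14, c=0*2+1+0=1

14,1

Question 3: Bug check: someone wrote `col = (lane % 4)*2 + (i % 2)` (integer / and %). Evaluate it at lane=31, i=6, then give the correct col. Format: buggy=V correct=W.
`(lane % 4)*2 + (i % 2)`[31,6]→6
lane 31: G=7 (31/4), T=3 (31%4)
i=6: r=7+8=15, c=3*2+0+8=14
col: 6 vs 14

buggy=6 correct=14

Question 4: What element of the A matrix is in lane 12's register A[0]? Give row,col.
3,0

12: gr=3,th=0
[0] (3+0,0*2+0+0) = (3,0)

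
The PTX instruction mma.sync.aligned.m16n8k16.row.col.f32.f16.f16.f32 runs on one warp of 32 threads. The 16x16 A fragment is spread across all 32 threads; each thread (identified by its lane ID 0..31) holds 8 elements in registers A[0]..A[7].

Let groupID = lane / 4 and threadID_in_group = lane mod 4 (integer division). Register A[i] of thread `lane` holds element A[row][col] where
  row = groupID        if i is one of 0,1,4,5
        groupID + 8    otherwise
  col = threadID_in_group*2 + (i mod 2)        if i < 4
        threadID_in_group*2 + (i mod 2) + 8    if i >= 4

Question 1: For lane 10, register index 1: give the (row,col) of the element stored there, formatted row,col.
2,5

lane 10: g=2 (10/4), t=2 (10%4)
i=1: r=2+0=2, c=2*2+1+0=5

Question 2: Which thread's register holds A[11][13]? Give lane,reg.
14,7

r: 11->gid=3,r8=1  c: 13->c8=1,tid=2,i&1=1
L=3*4+2=14  i=1*4+1*2+1=7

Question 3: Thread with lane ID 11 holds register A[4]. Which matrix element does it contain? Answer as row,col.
2,14

lane 11: G=2 (11/4), T=3 (11%4)
i=4: r=2+0=2, c=3*2+0+8=14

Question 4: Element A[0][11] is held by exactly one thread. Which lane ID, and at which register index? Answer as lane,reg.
1,5

r=0→G=0,rhi=0  c=11→chi=1,T=1,p=1
L=0*4+1=1  i=1*4+0*2+1=5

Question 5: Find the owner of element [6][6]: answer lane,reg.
r=6->g=6,rb=0  c=6->cb=0,t=3,b0=0
L=6*4+3=27  i=0*4+0*2+0=0

27,0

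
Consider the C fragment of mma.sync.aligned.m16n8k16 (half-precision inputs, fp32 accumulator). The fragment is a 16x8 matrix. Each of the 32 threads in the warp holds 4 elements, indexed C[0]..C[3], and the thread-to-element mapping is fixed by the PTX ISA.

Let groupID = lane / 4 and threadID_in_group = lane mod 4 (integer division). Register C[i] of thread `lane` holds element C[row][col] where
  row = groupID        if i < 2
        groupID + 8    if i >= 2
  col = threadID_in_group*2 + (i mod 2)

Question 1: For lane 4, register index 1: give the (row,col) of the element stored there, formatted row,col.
lane 4: gr=1 (4/4), th=0 (4%4)
i=1: r=1+0=1, c=0*2+1=1

1,1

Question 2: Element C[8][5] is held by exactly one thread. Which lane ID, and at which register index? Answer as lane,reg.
r:8=>grp=0,rB=1  c:5=>tig=2,lo=1
L=0*4+2=2  i=1*2+1=3

2,3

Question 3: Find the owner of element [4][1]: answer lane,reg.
r: 4->gid=4,r8=0  c: 1->tid=0,i&1=1
L=4*4+0=16  i=0*2+1=1

16,1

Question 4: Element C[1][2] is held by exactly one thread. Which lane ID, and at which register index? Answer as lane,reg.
5,0

r: 1->gid=1,r8=0  c: 2->tid=1,i&1=0
L=1*4+1=5  i=0*2+0=0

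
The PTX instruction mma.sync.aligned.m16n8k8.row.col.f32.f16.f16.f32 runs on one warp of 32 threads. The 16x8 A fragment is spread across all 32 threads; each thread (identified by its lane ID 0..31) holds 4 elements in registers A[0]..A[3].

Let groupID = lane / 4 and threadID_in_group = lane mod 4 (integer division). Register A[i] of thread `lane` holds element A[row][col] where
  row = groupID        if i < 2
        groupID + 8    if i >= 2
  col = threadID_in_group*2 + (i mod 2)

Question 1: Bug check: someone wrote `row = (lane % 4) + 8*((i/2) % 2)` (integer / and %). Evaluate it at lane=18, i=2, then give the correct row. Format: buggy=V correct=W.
`(lane % 4) + 8*((i/2) % 2)`[18,2]->10
lane 18: gid=4 (18/4), tid=2 (18%4)
i=2: r=4+8=12, c=2*2+0=4
row: 10 vs 12

buggy=10 correct=12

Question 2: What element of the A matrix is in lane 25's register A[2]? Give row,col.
14,2

25: g=6,t=1
[2] (6+8,1*2+0) = (14,2)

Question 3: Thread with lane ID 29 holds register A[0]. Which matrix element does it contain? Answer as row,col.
7,2

29: G=7,T=1
[0] (7+0,1*2+0) = (7,2)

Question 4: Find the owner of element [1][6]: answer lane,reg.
r=1->g=1,rb=0  c=6->t=3,b0=0
L=1*4+3=7  i=0*2+0=0

7,0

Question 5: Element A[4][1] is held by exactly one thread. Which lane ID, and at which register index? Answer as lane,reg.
16,1

r:4=>grp=4,rB=0  c:1=>tig=0,lo=1
L=4*4+0=16  i=0*2+1=1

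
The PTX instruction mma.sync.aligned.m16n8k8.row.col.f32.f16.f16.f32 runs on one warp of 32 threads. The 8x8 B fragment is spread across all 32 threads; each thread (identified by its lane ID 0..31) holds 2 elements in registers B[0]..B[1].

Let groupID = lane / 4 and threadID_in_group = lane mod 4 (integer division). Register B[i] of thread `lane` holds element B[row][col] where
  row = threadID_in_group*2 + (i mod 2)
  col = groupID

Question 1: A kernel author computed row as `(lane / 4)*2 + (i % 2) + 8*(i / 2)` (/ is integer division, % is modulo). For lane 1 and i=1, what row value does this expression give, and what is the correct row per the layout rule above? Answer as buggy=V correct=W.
`(lane / 4)*2 + (i % 2) + 8*(i / 2)`[1,1]->1
lane 1: gid=0 (1/4), tid=1 (1%4)
i=1: r=1*2+1=3, c=gid=0
row: 1 vs 3

buggy=1 correct=3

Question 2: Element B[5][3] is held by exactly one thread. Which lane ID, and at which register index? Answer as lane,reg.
14,1

c:3=>grp=3  r:5=>tig=2,lo=1
L=3*4+2=14  i=1=1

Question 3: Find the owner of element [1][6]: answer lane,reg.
c=6->g=6  r=1->t=0,b0=1
L=6*4+0=24  i=1=1

24,1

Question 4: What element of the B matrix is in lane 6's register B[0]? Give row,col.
4,1

lane 6: gr=1 (6/4), th=2 (6%4)
i=0: r=2*2+0=4, c=gr=1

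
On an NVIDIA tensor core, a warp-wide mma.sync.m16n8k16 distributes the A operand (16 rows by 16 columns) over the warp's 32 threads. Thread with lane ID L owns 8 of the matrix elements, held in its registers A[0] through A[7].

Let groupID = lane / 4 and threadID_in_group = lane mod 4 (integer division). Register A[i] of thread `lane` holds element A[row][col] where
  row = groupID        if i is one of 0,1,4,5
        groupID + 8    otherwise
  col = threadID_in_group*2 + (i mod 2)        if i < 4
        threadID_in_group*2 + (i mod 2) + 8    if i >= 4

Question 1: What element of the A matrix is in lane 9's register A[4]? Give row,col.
2,10

9: grp=2,tig=1
[4] (2+0,1*2+0+8) = (2,10)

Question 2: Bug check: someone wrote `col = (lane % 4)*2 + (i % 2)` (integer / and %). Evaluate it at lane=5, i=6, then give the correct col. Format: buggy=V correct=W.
`(lane % 4)*2 + (i % 2)`[5,6]→2
lane 5→5/4=1, 5 mod 4=1
i=6  r:1+8→9  c:2·1+0+8→10
col: 2 vs 10

buggy=2 correct=10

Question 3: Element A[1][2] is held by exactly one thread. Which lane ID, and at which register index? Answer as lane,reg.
r=1->g=1,rb=0  c=2->cb=0,t=1,b0=0
L=1*4+1=5  i=0*4+0*2+0=0

5,0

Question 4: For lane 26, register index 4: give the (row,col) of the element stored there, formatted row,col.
L=26->gid=26>>2=6, tid=26&3=2
[4]->row 6+0=6  col 2·2+0+8=12

6,12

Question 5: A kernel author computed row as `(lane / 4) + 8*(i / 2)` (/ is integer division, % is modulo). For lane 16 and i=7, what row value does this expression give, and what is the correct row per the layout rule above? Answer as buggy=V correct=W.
buggy=28 correct=12

`(lane / 4) + 8*(i / 2)`[16,7]->28
lane 16: g=4 (16/4), t=0 (16%4)
i=7: r=4+8=12, c=0*2+1+8=9
row: 28 vs 12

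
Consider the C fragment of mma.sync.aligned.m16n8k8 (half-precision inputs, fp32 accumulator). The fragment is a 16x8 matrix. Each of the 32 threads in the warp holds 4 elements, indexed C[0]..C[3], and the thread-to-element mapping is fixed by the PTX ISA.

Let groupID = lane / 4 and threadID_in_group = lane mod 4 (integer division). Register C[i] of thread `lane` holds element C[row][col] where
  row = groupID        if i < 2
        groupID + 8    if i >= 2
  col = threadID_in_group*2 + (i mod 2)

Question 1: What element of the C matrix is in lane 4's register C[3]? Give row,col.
9,1

L=4->g=4>>2=1, t=4&3=0
[3]->row 1+8=9  col 0·2+1=1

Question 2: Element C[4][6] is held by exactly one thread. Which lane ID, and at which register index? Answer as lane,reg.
19,0

r:4=>grp=4,rB=0  c:6=>tig=3,lo=0
L=4*4+3=19  i=0*2+0=0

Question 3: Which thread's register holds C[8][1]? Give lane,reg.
r: 8->gid=0,r8=1  c: 1->tid=0,i&1=1
L=0*4+0=0  i=1*2+1=3

0,3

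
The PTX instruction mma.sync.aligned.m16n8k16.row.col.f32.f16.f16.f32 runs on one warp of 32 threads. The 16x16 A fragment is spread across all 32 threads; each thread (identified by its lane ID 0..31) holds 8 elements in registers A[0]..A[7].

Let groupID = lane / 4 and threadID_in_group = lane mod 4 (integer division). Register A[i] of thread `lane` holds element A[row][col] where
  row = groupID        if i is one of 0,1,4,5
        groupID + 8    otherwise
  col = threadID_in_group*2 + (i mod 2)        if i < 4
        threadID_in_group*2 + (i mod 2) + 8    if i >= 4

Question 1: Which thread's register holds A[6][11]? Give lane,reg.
25,5

r:6=>grp=6,rB=0  c:11=>cB=1,tig=1,lo=1
L=6*4+1=25  i=1*4+0*2+1=5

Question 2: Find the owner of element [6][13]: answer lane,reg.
26,5

r:6=>grp=6,rB=0  c:13=>cB=1,tig=2,lo=1
L=6*4+2=26  i=1*4+0*2+1=5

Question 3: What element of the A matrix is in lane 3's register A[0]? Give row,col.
3: g=0,t=3
[0] (0+0,3*2+0+0) = (0,6)

0,6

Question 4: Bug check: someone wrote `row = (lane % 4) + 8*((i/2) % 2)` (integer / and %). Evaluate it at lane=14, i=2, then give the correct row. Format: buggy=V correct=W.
buggy=10 correct=11

`(lane % 4) + 8*((i/2) % 2)`[14,2]→10
14: G=3,T=2
[2] (3+8,2*2+0+0) = (11,4)
row: 10 vs 11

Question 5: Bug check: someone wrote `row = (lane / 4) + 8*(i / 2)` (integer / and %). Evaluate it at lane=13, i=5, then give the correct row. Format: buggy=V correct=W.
buggy=19 correct=3

`(lane / 4) + 8*(i / 2)`[13,5]→19
L=13→G=13>>2=3, T=13&3=1
[5]→row 3+0=3  col 1·2+1+8=11
row: 19 vs 3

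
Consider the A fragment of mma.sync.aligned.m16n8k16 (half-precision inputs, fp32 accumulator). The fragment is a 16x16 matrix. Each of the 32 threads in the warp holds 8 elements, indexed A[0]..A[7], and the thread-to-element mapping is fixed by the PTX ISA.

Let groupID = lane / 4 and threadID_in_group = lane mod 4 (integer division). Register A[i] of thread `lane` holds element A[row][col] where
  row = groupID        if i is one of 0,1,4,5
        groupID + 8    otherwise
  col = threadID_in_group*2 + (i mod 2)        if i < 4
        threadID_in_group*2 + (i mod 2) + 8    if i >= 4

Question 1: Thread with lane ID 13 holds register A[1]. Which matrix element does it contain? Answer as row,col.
lane 13⇒13/4=3, 13 mod 4=1
i=1  r:3+0⇒3  c:2·1+1+0⇒3

3,3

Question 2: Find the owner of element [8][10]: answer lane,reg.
1,6

r:8=>grp=0,rB=1  c:10=>cB=1,tig=1,lo=0
L=0*4+1=1  i=1*4+1*2+0=6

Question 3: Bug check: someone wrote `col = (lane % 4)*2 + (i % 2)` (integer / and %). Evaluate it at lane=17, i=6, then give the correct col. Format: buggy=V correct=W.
`(lane % 4)*2 + (i % 2)`[17,6]⇒2
17: gr=4,th=1
[6] (4+8,1*2+0+8) = (12,10)
col: 2 vs 10

buggy=2 correct=10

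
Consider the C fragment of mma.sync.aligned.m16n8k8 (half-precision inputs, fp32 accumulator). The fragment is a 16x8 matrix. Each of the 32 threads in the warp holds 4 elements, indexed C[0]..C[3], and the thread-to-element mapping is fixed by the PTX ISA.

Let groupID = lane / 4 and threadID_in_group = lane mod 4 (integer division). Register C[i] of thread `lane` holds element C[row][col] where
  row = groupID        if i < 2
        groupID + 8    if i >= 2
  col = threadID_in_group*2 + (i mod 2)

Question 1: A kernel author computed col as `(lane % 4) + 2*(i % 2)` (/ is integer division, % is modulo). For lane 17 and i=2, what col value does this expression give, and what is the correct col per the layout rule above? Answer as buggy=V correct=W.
`(lane % 4) + 2*(i % 2)`[17,2]=>1
17: grp=4,tig=1
[2] (4+8,1*2+0) = (12,2)
col: 1 vs 2

buggy=1 correct=2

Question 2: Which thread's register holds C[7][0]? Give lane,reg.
28,0

r=7->g=7,rb=0  c=0->t=0,b0=0
L=7*4+0=28  i=0*2+0=0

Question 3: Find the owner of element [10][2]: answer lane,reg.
r:10=>grp=2,rB=1  c:2=>tig=1,lo=0
L=2*4+1=9  i=1*2+0=2

9,2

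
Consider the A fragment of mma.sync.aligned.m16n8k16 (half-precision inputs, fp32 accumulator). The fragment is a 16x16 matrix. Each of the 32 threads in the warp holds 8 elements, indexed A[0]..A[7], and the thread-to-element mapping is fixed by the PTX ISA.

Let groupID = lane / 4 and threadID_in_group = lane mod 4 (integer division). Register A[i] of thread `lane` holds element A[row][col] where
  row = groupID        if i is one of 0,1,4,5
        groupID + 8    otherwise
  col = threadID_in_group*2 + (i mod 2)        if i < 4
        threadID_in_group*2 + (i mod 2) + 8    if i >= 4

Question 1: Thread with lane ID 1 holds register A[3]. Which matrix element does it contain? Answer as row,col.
8,3

lane 1->1/4=0, 1 mod 4=1
i=3  r:0+8->8  c:2·1+1+0->3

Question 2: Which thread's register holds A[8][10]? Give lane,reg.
r=8->g=0,rb=1  c=10->cb=1,t=1,b0=0
L=0*4+1=1  i=1*4+1*2+0=6

1,6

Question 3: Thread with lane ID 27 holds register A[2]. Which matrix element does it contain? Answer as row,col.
14,6

L=27->gid=27>>2=6, tid=27&3=3
[2]->row 6+8=14  col 3·2+0+0=6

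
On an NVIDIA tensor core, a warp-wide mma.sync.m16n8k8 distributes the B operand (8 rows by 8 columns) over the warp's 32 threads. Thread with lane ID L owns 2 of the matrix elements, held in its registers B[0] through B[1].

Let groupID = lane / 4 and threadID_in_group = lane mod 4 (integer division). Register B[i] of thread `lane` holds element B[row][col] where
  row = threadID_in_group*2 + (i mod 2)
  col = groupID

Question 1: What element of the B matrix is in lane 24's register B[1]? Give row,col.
1,6

24: G=6,T=0
[1] (0*2+1,6) = (1,6)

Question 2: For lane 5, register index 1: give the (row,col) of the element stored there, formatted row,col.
L=5⇒gr=5>>2=1, th=5&3=1
[1]⇒row 1·2+1=3  col gr=1

3,1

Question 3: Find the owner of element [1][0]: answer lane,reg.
0,1

c=0⇒gr=0  r=1⇒th=0,odd=1
L=0*4+0=0  i=1=1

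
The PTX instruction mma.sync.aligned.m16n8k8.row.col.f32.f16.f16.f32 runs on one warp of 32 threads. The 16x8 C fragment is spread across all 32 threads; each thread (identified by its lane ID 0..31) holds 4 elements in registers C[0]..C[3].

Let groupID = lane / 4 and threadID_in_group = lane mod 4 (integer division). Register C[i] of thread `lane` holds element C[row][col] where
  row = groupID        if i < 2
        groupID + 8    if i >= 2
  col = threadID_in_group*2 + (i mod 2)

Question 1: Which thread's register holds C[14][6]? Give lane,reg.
27,2

r: 14->gid=6,r8=1  c: 6->tid=3,i&1=0
L=6*4+3=27  i=1*2+0=2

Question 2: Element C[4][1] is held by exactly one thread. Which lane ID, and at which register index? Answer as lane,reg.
r:4=>grp=4,rB=0  c:1=>tig=0,lo=1
L=4*4+0=16  i=0*2+1=1

16,1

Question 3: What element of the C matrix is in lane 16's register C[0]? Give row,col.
4,0

lane 16: grp=4 (16/4), tig=0 (16%4)
i=0: r=4+0=4, c=0*2+0=0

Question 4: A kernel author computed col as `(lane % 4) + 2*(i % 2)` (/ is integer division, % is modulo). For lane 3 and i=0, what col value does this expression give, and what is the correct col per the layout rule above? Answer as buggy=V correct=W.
buggy=3 correct=6

`(lane % 4) + 2*(i % 2)`[3,0]→3
lane 3: G=0 (3/4), T=3 (3%4)
i=0: r=0+0=0, c=3*2+0=6
col: 3 vs 6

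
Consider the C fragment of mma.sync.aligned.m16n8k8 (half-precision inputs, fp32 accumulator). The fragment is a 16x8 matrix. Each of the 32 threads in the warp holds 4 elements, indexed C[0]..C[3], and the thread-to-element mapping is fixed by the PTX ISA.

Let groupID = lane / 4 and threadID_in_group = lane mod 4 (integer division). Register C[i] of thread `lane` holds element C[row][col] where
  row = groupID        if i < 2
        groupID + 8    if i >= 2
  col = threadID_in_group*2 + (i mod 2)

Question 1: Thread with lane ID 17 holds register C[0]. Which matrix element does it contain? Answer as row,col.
lane 17→17/4=4, 17 mod 4=1
i=0  r:4+0→4  c:2·1+0→2

4,2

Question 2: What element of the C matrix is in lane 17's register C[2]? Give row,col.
12,2

17: gr=4,th=1
[2] (4+8,1*2+0) = (12,2)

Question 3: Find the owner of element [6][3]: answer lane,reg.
r:6=>grp=6,rB=0  c:3=>tig=1,lo=1
L=6*4+1=25  i=0*2+1=1

25,1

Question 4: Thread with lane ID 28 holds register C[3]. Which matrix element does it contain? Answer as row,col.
L=28→G=28>>2=7, T=28&3=0
[3]→row 7+8=15  col 0·2+1=1

15,1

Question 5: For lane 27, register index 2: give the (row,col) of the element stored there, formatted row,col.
14,6

L=27->g=27>>2=6, t=27&3=3
[2]->row 6+8=14  col 3·2+0=6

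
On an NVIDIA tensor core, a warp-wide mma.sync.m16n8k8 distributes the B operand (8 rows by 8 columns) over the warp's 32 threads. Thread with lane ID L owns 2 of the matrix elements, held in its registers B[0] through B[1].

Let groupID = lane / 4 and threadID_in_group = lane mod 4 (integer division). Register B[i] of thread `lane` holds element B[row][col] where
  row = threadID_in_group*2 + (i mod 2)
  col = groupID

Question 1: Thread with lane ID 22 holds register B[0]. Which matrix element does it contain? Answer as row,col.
4,5

lane 22=>22/4=5, 22 mod 4=2
i=0  r:2·2+0=>4  c:5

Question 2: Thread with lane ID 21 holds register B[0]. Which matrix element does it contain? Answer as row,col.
L=21→G=21>>2=5, T=21&3=1
[0]→row 1·2+0=2  col G=5

2,5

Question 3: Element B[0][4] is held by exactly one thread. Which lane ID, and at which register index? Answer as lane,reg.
16,0

c=4→G=4  r=0→T=0,p=0
L=4*4+0=16  i=0=0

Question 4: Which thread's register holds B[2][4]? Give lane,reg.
17,0

c=4⇒gr=4  r=2⇒th=1,odd=0
L=4*4+1=17  i=0=0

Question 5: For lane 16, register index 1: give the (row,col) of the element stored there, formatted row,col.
16: G=4,T=0
[1] (0*2+1,4) = (1,4)

1,4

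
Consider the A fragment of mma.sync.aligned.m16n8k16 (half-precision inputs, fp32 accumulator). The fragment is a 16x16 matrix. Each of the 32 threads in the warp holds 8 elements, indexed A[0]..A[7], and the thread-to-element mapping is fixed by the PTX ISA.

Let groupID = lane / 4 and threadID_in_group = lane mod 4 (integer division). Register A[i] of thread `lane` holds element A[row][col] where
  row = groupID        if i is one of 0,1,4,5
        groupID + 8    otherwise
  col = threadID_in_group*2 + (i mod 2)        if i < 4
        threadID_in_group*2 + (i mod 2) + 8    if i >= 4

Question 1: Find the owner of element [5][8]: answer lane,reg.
20,4

r=5->g=5,rb=0  c=8->cb=1,t=0,b0=0
L=5*4+0=20  i=1*4+0*2+0=4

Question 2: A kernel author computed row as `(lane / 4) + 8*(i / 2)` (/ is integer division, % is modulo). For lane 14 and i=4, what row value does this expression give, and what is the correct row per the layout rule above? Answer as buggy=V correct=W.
`(lane / 4) + 8*(i / 2)`[14,4]⇒19
lane 14: gr=3 (14/4), th=2 (14%4)
i=4: r=3+0=3, c=2*2+0+8=12
row: 19 vs 3

buggy=19 correct=3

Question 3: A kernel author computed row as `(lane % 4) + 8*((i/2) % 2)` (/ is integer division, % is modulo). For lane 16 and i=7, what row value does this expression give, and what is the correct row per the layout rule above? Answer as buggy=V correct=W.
buggy=8 correct=12

`(lane % 4) + 8*((i/2) % 2)`[16,7]→8
lane 16→16/4=4, 16 mod 4=0
i=7  r:4+8→12  c:2·0+1+8→9
row: 8 vs 12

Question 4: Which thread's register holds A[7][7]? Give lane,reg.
31,1

r=7→G=7,rhi=0  c=7→chi=0,T=3,p=1
L=7*4+3=31  i=0*4+0*2+1=1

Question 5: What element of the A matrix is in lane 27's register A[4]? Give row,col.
27: gr=6,th=3
[4] (6+0,3*2+0+8) = (6,14)

6,14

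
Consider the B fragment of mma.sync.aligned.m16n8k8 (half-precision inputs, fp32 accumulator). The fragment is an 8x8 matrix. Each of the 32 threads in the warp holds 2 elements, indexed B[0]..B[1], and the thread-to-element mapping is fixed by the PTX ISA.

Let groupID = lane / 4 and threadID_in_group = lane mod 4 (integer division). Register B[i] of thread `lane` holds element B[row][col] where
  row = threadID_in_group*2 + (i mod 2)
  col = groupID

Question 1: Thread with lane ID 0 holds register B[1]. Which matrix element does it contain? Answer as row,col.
1,0

lane 0=>0/4=0, 0 mod 4=0
i=1  r:2·0+1=>1  c:0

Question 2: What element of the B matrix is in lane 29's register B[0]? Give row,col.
29: grp=7,tig=1
[0] (1*2+0,7) = (2,7)

2,7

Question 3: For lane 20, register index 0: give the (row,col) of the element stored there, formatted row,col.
20: gr=5,th=0
[0] (0*2+0,5) = (0,5)

0,5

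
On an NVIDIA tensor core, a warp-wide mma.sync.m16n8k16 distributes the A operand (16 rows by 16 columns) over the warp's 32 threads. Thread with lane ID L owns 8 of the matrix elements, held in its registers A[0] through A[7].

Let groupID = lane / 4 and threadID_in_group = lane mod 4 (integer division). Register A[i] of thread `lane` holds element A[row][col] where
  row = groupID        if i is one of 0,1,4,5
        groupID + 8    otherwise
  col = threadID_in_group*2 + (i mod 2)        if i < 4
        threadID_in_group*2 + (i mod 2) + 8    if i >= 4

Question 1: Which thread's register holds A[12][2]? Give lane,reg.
r=12→G=4,rhi=1  c=2→chi=0,T=1,p=0
L=4*4+1=17  i=0*4+1*2+0=2

17,2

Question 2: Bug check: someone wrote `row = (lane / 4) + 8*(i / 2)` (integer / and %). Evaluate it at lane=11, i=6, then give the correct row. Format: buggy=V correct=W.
buggy=26 correct=10

`(lane / 4) + 8*(i / 2)`[11,6]→26
11: G=2,T=3
[6] (2+8,3*2+0+8) = (10,14)
row: 26 vs 10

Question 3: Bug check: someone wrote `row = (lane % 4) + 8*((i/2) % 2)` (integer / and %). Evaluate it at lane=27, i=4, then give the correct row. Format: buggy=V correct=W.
buggy=3 correct=6

`(lane % 4) + 8*((i/2) % 2)`[27,4]⇒3
lane 27: gr=6 (27/4), th=3 (27%4)
i=4: r=6+0=6, c=3*2+0+8=14
row: 3 vs 6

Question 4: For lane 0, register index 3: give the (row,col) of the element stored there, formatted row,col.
L=0->gid=0>>2=0, tid=0&3=0
[3]->row 0+8=8  col 0·2+1+0=1

8,1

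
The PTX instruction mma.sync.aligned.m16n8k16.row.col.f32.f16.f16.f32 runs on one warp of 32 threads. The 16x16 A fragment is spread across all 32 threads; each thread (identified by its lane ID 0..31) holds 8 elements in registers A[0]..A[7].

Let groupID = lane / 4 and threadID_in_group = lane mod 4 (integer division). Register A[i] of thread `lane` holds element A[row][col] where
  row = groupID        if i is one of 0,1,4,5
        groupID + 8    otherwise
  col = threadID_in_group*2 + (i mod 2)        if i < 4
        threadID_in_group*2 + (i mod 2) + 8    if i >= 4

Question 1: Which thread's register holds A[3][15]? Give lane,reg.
r=3→G=3,rhi=0  c=15→chi=1,T=3,p=1
L=3*4+3=15  i=1*4+0*2+1=5

15,5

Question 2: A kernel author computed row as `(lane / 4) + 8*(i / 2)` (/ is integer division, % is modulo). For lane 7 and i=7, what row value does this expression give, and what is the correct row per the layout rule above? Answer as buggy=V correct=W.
buggy=25 correct=9

`(lane / 4) + 8*(i / 2)`[7,7]->25
L=7->g=7>>2=1, t=7&3=3
[7]->row 1+8=9  col 3·2+1+8=15
row: 25 vs 9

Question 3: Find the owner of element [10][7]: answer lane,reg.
r=10->g=2,rb=1  c=7->cb=0,t=3,b0=1
L=2*4+3=11  i=0*4+1*2+1=3

11,3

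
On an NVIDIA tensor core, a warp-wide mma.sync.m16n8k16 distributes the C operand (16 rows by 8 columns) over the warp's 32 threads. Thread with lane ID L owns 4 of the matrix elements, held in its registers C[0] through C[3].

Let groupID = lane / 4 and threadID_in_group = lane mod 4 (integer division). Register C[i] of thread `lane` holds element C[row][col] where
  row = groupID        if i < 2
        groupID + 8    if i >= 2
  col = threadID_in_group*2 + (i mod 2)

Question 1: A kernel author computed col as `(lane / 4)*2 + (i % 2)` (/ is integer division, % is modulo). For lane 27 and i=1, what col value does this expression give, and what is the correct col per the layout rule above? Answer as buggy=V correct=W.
buggy=13 correct=7

`(lane / 4)*2 + (i % 2)`[27,1]->13
L=27->gid=27>>2=6, tid=27&3=3
[1]->row 6+0=6  col 3·2+1=7
col: 13 vs 7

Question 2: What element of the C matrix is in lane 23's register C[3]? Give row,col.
13,7

23: g=5,t=3
[3] (5+8,3*2+1) = (13,7)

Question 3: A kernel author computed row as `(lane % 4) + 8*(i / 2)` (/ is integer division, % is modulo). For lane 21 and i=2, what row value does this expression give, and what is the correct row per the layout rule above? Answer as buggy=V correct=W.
buggy=9 correct=13

`(lane % 4) + 8*(i / 2)`[21,2]->9
21: g=5,t=1
[2] (5+8,1*2+0) = (13,2)
row: 9 vs 13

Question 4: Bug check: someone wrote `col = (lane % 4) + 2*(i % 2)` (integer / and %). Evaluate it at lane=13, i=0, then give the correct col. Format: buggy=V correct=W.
`(lane % 4) + 2*(i % 2)`[13,0]⇒1
13: gr=3,th=1
[0] (3+0,1*2+0) = (3,2)
col: 1 vs 2

buggy=1 correct=2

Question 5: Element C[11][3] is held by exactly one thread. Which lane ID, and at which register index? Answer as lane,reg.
13,3

r=11⇒gr=3,Rb=1  c=3⇒th=1,odd=1
L=3*4+1=13  i=1*2+1=3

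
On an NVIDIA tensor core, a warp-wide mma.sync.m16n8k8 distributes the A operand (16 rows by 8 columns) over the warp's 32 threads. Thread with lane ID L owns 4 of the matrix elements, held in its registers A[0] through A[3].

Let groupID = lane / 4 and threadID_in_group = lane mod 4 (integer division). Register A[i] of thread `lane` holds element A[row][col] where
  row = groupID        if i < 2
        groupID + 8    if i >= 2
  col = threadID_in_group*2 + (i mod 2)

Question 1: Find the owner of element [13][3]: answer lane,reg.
21,3

r:13=>grp=5,rB=1  c:3=>tig=1,lo=1
L=5*4+1=21  i=1*2+1=3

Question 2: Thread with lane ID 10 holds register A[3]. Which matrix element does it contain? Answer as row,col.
10,5

lane 10=>10/4=2, 10 mod 4=2
i=3  r:2+8=>10  c:2·2+1=>5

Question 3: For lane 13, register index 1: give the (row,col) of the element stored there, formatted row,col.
3,3

lane 13->13/4=3, 13 mod 4=1
i=1  r:3+0->3  c:2·1+1->3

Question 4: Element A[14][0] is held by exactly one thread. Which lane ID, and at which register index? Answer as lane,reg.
r: 14->gid=6,r8=1  c: 0->tid=0,i&1=0
L=6*4+0=24  i=1*2+0=2

24,2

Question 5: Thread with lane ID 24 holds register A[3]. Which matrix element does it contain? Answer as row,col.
L=24⇒gr=24>>2=6, th=24&3=0
[3]⇒row 6+8=14  col 0·2+1=1

14,1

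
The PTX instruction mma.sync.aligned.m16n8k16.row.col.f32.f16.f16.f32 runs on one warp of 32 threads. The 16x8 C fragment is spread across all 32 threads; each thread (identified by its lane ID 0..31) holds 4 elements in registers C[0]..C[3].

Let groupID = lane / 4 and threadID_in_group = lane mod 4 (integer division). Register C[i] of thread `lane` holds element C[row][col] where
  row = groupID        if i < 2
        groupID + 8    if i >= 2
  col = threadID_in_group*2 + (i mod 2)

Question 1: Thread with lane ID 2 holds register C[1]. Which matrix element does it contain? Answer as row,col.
0,5

lane 2⇒2/4=0, 2 mod 4=2
i=1  r:0+0⇒0  c:2·2+1⇒5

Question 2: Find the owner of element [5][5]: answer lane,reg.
r:5=>grp=5,rB=0  c:5=>tig=2,lo=1
L=5*4+2=22  i=0*2+1=1

22,1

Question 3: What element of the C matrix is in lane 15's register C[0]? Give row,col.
L=15=>grp=15>>2=3, tig=15&3=3
[0]=>row 3+0=3  col 3·2+0=6

3,6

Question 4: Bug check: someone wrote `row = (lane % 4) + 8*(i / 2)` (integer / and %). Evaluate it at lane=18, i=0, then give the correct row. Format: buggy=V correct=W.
buggy=2 correct=4

`(lane % 4) + 8*(i / 2)`[18,0]→2
L=18→G=18>>2=4, T=18&3=2
[0]→row 4+0=4  col 2·2+0=4
row: 2 vs 4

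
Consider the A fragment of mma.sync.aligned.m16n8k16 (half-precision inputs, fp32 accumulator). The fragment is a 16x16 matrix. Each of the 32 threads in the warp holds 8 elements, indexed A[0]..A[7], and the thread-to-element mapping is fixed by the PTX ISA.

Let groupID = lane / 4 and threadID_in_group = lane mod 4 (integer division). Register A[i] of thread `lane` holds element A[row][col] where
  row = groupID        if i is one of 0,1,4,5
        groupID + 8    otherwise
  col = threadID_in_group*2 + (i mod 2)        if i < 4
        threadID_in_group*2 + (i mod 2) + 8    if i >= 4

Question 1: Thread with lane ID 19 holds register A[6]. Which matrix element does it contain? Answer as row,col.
12,14

lane 19->19/4=4, 19 mod 4=3
i=6  r:4+8->12  c:2·3+0+8->14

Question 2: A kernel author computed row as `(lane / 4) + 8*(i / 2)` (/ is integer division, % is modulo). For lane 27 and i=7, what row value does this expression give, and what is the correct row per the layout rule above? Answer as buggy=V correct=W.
buggy=30 correct=14

`(lane / 4) + 8*(i / 2)`[27,7]->30
27: gid=6,tid=3
[7] (6+8,3*2+1+8) = (14,15)
row: 30 vs 14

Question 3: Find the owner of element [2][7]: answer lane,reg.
11,1

r=2->g=2,rb=0  c=7->cb=0,t=3,b0=1
L=2*4+3=11  i=0*4+0*2+1=1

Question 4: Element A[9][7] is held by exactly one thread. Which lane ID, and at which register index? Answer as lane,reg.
7,3

r=9⇒gr=1,Rb=1  c=7⇒Cb=0,th=3,odd=1
L=1*4+3=7  i=0*4+1*2+1=3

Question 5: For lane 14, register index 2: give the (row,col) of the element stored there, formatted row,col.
lane 14: grp=3 (14/4), tig=2 (14%4)
i=2: r=3+8=11, c=2*2+0+0=4

11,4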